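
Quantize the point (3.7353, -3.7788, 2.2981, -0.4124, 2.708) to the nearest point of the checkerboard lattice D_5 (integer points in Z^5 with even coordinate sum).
(4, -4, 2, -1, 3)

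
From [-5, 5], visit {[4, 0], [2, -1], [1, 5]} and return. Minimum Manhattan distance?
30
(one optimal route: (-5, 5) → (4, 0) → (2, -1) → (1, 5) → (-5, 5))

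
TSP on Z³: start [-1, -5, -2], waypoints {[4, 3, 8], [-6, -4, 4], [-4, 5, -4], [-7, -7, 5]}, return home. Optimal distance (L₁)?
78
(one optimal route: (-1, -5, -2) → (-6, -4, 4) → (-7, -7, 5) → (4, 3, 8) → (-4, 5, -4) → (-1, -5, -2))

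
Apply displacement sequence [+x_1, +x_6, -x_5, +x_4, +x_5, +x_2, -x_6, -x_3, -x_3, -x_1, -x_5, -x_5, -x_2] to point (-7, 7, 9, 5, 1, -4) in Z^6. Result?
(-7, 7, 7, 6, -1, -4)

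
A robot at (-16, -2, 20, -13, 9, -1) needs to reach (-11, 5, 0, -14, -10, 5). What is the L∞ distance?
20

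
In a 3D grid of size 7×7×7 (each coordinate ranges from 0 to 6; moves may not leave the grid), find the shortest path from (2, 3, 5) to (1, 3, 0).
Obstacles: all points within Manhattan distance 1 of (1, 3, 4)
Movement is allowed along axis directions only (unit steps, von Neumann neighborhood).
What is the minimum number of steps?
8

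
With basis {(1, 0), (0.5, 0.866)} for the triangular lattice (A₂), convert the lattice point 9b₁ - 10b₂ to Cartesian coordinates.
(4, -8.66)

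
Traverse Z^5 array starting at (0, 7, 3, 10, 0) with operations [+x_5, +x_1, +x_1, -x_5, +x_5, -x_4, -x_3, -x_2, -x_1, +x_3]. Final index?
(1, 6, 3, 9, 1)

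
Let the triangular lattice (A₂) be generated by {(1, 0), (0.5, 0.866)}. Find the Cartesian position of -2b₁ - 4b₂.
(-4, -3.464)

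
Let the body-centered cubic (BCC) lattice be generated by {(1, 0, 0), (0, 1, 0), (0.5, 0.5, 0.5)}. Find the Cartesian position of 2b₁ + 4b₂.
(2, 4, 0)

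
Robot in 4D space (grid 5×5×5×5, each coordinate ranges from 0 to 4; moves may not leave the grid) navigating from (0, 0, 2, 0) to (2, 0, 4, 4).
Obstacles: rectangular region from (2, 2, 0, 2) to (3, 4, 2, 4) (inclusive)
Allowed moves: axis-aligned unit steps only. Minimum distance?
8
(one shortest path: (0, 0, 2, 0) → (1, 0, 2, 0) → (2, 0, 2, 0) → (2, 0, 3, 0) → (2, 0, 4, 0) → (2, 0, 4, 1) → (2, 0, 4, 2) → (2, 0, 4, 3) → (2, 0, 4, 4))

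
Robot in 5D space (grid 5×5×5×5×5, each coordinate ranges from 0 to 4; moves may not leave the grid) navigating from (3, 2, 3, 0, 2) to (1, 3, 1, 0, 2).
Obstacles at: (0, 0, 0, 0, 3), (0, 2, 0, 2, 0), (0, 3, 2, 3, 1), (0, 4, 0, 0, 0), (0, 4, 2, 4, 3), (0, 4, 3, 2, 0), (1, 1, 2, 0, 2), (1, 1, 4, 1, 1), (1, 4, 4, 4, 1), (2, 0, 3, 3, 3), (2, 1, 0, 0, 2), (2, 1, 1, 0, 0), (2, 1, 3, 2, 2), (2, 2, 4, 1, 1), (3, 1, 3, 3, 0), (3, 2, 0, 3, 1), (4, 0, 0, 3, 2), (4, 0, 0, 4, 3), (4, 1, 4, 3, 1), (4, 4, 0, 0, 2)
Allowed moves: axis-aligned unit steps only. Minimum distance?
5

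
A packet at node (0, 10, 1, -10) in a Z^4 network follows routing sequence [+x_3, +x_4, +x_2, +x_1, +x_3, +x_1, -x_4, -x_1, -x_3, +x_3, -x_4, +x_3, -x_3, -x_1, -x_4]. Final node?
(0, 11, 3, -12)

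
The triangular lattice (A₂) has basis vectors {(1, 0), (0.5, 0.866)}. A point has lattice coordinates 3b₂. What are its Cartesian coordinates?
(1.5, 2.598)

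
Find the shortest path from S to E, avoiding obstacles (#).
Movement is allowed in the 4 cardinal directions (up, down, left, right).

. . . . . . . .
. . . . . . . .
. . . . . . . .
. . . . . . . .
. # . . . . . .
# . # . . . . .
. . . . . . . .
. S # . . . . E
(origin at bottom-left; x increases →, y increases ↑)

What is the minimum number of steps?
8
(one shortest path: (1, 0) → (1, 1) → (2, 1) → (3, 1) → (4, 1) → (5, 1) → (6, 1) → (7, 1) → (7, 0))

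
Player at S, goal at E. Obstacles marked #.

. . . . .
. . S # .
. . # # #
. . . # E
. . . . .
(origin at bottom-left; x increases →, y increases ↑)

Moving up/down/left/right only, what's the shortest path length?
8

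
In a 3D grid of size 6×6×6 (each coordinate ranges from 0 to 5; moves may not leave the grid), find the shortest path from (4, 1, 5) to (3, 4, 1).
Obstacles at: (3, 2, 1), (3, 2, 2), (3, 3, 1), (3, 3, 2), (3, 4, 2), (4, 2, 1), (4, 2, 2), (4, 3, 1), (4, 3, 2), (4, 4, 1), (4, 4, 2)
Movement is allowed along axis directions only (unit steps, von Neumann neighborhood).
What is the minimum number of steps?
10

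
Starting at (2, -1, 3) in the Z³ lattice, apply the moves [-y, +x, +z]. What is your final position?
(3, -2, 4)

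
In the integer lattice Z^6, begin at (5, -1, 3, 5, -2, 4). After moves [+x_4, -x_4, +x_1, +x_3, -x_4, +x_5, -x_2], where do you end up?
(6, -2, 4, 4, -1, 4)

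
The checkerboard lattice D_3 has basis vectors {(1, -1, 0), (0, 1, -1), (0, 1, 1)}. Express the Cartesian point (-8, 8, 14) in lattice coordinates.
-8b₁ - 7b₂ + 7b₃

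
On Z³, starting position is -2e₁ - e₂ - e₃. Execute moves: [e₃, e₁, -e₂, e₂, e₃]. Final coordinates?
(-1, -1, 1)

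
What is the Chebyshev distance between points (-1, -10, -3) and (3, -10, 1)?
4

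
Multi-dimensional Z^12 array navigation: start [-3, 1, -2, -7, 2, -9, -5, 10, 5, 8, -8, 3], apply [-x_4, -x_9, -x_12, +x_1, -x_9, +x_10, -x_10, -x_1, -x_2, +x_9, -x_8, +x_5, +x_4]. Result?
(-3, 0, -2, -7, 3, -9, -5, 9, 4, 8, -8, 2)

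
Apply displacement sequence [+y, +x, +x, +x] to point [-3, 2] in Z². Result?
(0, 3)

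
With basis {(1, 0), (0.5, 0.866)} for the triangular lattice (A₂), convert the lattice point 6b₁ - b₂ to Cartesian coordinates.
(5.5, -0.866)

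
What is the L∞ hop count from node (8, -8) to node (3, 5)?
13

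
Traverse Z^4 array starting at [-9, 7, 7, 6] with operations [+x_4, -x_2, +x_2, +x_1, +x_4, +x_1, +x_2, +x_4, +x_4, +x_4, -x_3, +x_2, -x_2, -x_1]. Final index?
(-8, 8, 6, 11)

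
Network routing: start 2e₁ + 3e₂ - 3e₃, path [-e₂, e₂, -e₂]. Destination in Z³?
(2, 2, -3)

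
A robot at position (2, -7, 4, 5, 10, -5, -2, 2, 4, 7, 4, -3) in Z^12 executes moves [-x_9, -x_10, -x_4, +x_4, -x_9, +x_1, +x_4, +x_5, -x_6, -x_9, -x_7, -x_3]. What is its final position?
(3, -7, 3, 6, 11, -6, -3, 2, 1, 6, 4, -3)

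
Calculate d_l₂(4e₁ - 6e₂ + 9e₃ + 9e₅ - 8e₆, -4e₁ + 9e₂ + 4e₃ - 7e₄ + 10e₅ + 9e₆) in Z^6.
25.5539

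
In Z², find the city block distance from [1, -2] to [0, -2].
1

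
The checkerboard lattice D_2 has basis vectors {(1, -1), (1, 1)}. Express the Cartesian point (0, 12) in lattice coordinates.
-6b₁ + 6b₂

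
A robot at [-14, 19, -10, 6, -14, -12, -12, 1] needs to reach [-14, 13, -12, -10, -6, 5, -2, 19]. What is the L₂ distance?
32.7567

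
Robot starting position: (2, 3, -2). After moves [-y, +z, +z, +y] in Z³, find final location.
(2, 3, 0)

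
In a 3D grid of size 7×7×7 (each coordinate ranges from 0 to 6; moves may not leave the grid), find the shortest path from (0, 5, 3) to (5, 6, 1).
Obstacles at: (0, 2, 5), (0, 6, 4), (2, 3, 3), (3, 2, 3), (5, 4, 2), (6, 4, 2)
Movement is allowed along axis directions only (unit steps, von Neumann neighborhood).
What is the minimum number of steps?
8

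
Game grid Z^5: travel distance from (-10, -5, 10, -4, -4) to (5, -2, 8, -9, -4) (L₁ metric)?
25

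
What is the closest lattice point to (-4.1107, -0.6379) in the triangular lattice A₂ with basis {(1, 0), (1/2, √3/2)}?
(-4.5, -0.866)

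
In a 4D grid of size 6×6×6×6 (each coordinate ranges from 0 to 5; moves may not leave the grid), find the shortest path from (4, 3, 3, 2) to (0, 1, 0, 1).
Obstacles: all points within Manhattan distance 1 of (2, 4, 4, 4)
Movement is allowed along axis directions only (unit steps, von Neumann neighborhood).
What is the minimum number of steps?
10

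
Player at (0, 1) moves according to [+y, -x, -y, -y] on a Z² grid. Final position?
(-1, 0)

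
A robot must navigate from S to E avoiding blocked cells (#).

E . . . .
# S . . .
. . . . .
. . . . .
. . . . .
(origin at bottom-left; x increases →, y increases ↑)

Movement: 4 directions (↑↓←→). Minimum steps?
2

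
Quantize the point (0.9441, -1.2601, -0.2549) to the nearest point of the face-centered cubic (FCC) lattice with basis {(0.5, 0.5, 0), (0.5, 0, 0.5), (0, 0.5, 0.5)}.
(1, -1.5, -0.5)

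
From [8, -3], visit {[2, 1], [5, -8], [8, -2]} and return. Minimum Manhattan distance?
30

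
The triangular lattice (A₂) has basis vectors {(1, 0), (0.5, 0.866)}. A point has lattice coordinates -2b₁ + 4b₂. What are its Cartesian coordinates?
(0, 3.464)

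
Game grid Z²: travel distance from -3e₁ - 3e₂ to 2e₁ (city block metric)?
8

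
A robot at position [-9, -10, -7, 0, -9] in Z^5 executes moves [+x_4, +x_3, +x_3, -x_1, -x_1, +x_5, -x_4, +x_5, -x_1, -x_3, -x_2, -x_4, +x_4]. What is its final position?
(-12, -11, -6, 0, -7)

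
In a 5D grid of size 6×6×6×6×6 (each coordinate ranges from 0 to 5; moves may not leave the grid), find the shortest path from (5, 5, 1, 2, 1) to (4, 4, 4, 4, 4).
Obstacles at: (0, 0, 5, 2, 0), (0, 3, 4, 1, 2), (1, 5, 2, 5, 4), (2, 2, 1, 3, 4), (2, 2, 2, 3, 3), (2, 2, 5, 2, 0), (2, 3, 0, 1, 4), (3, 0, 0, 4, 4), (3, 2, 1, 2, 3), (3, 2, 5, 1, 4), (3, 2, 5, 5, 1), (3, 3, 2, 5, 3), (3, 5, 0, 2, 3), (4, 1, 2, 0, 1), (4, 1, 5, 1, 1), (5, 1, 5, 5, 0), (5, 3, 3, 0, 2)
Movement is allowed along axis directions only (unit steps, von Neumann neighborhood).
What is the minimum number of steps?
10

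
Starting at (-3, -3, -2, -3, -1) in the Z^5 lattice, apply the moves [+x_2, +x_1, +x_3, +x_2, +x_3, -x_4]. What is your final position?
(-2, -1, 0, -4, -1)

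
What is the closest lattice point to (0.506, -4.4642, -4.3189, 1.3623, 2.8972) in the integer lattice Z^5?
(1, -4, -4, 1, 3)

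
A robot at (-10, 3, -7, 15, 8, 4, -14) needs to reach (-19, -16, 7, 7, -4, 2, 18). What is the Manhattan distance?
96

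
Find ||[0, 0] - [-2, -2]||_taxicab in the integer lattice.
4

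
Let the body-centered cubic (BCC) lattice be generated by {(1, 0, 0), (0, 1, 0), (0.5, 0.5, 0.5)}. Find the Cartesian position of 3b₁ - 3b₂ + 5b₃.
(5.5, -0.5, 2.5)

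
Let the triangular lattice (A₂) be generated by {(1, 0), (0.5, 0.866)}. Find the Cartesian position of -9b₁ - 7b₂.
(-12.5, -6.062)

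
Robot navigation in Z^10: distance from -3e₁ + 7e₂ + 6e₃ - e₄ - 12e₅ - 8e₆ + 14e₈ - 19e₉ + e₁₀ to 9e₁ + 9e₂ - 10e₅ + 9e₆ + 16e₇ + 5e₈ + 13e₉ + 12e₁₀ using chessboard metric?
32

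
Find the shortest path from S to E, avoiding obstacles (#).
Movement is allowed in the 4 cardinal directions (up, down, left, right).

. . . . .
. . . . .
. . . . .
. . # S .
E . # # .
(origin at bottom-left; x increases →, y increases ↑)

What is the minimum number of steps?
6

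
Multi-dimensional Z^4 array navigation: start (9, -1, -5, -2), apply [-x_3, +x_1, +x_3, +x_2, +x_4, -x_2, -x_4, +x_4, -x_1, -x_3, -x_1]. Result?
(8, -1, -6, -1)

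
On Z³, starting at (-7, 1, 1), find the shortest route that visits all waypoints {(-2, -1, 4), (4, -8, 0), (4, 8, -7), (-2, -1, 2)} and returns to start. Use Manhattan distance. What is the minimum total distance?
76
(one optimal route: (-7, 1, 1) → (-2, -1, 4) → (-2, -1, 2) → (4, -8, 0) → (4, 8, -7) → (-7, 1, 1))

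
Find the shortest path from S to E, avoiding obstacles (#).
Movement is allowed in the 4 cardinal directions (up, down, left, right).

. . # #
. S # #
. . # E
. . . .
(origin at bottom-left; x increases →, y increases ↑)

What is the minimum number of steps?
5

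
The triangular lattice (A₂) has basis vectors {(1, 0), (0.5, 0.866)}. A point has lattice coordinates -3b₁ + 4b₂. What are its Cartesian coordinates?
(-1, 3.464)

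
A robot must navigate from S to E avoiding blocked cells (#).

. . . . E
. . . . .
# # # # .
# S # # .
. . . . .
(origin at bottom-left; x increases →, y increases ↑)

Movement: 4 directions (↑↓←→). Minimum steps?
8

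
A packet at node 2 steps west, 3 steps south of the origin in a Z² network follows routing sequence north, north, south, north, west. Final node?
(-3, -1)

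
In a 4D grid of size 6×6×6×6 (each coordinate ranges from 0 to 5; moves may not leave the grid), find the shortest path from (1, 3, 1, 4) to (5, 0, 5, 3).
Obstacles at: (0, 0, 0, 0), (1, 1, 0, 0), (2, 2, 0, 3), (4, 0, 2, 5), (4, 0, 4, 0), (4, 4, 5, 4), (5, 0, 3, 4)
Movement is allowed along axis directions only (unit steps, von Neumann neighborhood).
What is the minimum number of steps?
12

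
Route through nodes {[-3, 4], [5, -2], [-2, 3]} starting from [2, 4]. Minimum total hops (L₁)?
19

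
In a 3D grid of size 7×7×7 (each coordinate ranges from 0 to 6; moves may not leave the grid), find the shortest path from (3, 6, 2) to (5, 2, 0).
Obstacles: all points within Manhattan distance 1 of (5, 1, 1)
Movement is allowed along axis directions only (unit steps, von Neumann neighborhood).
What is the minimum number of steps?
8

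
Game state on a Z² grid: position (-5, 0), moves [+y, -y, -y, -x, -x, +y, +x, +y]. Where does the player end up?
(-6, 1)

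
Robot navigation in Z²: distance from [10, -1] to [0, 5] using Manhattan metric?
16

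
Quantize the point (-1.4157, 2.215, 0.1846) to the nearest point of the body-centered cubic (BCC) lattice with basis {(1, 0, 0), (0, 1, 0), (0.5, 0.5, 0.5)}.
(-1.5, 2.5, 0.5)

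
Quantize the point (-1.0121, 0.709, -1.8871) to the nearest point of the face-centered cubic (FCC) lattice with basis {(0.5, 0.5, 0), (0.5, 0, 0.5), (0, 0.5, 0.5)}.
(-1, 1, -2)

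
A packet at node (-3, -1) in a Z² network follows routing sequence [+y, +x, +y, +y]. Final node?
(-2, 2)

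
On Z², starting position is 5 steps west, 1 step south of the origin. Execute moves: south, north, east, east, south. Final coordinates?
(-3, -2)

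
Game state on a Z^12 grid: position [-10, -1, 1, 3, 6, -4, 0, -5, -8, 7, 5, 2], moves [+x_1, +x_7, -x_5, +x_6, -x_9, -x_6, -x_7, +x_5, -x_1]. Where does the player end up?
(-10, -1, 1, 3, 6, -4, 0, -5, -9, 7, 5, 2)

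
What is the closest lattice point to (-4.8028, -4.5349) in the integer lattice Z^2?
(-5, -5)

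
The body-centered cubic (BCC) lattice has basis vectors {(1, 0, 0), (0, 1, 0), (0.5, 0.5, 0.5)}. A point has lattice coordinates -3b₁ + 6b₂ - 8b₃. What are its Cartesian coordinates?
(-7, 2, -4)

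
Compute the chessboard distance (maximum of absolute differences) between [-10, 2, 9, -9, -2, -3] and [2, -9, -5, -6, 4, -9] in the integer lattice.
14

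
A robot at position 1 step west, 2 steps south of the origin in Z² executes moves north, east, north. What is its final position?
(0, 0)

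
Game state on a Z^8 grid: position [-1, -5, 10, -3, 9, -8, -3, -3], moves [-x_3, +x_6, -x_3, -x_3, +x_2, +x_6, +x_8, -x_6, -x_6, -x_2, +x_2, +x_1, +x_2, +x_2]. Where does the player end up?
(0, -2, 7, -3, 9, -8, -3, -2)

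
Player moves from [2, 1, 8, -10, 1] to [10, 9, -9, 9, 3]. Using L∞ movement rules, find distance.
19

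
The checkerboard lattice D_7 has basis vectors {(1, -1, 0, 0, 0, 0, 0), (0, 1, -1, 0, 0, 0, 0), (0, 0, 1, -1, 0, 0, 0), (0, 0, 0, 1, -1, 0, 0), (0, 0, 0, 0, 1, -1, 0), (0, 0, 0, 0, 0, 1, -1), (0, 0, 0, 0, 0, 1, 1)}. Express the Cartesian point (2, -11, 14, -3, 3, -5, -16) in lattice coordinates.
2b₁ - 9b₂ + 5b₃ + 2b₄ + 5b₅ + 8b₆ - 8b₇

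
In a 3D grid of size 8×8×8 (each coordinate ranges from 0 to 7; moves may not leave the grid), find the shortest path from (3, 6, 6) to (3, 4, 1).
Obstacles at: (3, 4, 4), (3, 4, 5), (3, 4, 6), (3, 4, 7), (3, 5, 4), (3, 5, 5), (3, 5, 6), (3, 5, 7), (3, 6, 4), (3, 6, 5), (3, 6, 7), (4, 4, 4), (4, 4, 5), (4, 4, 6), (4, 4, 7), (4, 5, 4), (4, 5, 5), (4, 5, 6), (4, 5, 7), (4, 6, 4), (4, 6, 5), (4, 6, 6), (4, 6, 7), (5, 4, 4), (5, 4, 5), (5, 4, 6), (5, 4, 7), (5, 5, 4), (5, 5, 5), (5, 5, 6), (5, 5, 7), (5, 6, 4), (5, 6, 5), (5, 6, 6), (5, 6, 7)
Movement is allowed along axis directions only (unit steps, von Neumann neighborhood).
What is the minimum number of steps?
9
(one shortest path: (3, 6, 6) → (2, 6, 6) → (2, 5, 6) → (2, 4, 6) → (2, 4, 5) → (2, 4, 4) → (2, 4, 3) → (3, 4, 3) → (3, 4, 2) → (3, 4, 1))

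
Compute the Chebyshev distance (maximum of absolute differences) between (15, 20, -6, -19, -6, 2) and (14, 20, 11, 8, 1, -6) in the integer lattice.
27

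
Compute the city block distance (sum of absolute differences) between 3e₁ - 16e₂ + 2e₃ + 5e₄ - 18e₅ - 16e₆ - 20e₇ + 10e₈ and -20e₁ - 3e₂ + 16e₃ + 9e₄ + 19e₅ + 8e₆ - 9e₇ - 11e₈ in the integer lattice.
147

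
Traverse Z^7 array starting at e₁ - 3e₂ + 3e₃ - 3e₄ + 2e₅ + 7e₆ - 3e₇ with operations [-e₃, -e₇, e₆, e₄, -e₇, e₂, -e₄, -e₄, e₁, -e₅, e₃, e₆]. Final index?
(2, -2, 3, -4, 1, 9, -5)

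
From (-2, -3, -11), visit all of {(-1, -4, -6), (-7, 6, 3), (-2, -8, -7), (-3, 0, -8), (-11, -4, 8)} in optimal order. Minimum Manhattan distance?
63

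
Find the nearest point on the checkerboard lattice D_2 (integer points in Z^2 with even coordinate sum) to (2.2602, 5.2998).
(2, 6)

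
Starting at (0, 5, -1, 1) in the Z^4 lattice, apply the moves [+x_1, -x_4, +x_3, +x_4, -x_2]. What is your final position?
(1, 4, 0, 1)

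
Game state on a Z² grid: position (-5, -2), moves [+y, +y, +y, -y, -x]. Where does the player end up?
(-6, 0)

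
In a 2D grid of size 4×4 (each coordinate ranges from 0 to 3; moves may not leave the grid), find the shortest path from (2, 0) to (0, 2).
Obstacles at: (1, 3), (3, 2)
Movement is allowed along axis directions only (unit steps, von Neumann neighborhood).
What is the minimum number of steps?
4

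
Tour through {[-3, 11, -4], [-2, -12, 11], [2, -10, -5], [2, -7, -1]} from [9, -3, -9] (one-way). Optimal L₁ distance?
85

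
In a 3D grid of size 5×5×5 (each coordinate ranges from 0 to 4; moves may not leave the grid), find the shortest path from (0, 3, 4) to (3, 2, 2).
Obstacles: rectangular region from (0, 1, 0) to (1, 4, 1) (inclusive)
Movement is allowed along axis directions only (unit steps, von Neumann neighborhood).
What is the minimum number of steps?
6
(one shortest path: (0, 3, 4) → (1, 3, 4) → (2, 3, 4) → (3, 3, 4) → (3, 2, 4) → (3, 2, 3) → (3, 2, 2))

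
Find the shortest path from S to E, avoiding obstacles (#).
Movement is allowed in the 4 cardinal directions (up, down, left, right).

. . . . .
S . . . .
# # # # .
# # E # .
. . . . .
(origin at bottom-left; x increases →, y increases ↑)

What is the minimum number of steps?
10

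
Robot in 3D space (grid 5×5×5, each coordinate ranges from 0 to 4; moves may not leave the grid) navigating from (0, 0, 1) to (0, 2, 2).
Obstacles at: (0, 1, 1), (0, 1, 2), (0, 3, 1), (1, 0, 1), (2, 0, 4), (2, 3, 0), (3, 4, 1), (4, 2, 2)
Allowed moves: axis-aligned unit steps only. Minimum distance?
5
(one shortest path: (0, 0, 1) → (0, 0, 0) → (0, 1, 0) → (0, 2, 0) → (0, 2, 1) → (0, 2, 2))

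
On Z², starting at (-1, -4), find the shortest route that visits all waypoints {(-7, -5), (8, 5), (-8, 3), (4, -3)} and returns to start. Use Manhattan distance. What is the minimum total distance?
52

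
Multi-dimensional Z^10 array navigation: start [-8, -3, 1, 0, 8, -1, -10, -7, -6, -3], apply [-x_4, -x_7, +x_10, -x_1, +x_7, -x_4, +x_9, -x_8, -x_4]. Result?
(-9, -3, 1, -3, 8, -1, -10, -8, -5, -2)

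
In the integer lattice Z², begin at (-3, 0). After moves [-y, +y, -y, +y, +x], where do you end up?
(-2, 0)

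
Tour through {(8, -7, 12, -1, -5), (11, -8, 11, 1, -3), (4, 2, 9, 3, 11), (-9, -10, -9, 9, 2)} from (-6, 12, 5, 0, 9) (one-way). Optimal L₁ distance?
129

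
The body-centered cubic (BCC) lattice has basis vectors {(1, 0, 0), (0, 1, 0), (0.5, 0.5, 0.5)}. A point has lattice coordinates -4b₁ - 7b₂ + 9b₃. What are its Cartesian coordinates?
(0.5, -2.5, 4.5)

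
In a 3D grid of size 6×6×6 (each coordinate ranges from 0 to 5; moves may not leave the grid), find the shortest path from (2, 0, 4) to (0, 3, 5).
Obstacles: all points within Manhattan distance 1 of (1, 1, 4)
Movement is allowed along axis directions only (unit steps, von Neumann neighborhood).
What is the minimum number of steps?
6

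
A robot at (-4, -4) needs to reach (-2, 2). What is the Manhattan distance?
8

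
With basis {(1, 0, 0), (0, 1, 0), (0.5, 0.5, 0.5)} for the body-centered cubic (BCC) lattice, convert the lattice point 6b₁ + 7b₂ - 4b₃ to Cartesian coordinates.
(4, 5, -2)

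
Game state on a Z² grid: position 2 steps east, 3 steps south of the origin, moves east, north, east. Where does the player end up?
(4, -2)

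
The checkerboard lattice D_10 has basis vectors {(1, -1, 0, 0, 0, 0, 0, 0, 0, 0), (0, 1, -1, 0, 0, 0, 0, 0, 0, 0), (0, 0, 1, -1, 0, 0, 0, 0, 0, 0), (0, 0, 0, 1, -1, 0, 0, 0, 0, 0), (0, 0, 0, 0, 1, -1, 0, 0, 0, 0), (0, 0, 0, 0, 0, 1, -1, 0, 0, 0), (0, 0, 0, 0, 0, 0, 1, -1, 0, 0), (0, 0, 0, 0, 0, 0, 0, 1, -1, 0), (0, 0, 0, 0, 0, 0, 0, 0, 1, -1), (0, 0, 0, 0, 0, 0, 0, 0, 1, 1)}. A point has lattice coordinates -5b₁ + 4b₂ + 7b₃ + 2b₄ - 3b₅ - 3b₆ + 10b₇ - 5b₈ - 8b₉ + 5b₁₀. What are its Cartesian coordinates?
(-5, 9, 3, -5, -5, 0, 13, -15, 2, 13)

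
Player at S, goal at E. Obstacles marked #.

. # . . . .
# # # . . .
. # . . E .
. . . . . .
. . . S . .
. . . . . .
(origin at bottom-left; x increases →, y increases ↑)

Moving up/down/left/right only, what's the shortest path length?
3
(one shortest path: (3, 1) → (4, 1) → (4, 2) → (4, 3))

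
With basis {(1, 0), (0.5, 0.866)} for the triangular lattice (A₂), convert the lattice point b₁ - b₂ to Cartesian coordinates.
(0.5, -0.866)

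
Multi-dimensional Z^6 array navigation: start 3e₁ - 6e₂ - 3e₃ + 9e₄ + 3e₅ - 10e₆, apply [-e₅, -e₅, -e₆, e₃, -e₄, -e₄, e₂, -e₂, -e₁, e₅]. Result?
(2, -6, -2, 7, 2, -11)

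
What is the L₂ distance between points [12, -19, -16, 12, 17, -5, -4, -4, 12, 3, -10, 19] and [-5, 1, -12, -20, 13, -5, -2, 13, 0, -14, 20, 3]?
60.2246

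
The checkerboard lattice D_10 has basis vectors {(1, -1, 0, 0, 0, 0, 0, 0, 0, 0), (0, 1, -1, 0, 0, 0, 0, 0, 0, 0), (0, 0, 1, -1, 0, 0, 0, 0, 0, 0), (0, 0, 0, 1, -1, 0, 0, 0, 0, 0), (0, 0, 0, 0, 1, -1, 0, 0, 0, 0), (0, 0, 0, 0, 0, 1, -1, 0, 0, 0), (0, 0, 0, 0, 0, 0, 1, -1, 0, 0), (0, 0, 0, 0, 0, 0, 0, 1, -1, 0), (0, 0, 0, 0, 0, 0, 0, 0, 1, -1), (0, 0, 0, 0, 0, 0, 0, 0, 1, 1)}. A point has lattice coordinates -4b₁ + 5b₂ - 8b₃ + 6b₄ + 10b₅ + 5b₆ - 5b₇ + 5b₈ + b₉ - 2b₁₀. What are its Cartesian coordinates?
(-4, 9, -13, 14, 4, -5, -10, 10, -6, -3)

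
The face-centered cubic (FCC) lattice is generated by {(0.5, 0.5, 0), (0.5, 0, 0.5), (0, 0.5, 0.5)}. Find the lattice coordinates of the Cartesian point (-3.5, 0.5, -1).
-2b₁ - 5b₂ + 3b₃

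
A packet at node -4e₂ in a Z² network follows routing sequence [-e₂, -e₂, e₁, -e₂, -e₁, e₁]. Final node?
(1, -7)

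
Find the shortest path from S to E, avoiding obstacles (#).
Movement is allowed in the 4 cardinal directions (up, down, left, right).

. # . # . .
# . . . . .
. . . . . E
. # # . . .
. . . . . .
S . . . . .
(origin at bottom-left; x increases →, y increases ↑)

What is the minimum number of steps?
8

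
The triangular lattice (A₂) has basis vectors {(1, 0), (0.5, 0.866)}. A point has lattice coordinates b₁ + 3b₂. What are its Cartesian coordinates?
(2.5, 2.598)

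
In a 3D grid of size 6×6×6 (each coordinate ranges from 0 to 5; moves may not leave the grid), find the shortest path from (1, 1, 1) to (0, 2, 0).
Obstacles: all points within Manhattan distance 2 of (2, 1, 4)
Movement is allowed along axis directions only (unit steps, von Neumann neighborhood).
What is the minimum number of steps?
3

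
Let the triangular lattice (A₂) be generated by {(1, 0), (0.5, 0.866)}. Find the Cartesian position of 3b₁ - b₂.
(2.5, -0.866)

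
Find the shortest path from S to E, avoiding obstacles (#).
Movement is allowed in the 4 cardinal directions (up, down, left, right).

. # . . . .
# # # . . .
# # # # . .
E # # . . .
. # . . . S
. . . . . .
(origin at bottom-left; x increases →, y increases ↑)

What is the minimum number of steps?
8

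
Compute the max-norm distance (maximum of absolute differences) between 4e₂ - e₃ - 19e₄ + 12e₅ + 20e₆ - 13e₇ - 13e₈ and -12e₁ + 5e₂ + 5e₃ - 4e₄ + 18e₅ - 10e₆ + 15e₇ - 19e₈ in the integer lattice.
30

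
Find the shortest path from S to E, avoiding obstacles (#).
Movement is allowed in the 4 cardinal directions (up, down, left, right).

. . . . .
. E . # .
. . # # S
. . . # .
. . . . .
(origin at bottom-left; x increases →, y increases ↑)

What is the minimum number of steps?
6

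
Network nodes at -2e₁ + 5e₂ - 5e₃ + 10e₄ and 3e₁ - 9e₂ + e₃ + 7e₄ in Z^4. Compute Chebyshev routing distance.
14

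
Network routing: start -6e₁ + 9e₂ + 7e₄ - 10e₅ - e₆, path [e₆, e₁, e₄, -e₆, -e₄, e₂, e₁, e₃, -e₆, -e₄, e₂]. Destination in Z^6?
(-4, 11, 1, 6, -10, -2)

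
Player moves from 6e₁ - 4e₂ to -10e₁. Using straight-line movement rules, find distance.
16.4924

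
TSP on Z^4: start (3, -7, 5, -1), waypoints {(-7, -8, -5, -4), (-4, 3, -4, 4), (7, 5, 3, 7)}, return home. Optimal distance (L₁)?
96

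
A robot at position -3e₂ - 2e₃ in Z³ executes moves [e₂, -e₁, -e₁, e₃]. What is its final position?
(-2, -2, -1)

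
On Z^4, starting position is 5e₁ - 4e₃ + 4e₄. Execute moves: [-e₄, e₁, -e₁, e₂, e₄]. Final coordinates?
(5, 1, -4, 4)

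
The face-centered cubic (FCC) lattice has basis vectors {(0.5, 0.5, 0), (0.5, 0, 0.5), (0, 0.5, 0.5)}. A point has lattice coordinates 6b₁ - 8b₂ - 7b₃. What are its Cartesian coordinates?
(-1, -0.5, -7.5)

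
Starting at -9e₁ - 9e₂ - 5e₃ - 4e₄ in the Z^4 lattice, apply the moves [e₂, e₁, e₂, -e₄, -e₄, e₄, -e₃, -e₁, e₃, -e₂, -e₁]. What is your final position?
(-10, -8, -5, -5)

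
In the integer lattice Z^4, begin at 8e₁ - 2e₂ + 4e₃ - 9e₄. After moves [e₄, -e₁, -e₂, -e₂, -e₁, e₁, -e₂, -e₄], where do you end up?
(7, -5, 4, -9)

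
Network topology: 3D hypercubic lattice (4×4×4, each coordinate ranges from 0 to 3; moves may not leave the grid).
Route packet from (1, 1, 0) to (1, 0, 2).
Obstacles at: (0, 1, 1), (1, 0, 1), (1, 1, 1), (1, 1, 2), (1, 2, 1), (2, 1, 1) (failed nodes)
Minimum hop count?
5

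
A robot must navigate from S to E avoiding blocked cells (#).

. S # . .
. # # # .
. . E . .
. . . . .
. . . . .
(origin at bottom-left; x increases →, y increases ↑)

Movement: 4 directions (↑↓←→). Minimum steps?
5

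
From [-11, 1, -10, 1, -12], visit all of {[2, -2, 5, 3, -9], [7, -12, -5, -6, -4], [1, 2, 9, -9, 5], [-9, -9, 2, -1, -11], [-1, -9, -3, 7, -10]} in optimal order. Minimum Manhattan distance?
153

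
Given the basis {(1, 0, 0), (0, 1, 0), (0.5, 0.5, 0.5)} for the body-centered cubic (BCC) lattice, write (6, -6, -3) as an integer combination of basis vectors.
9b₁ - 3b₂ - 6b₃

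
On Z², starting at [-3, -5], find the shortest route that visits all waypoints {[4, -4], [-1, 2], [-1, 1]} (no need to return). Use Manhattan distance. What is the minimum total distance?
19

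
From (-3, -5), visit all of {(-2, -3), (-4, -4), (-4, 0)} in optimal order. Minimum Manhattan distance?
10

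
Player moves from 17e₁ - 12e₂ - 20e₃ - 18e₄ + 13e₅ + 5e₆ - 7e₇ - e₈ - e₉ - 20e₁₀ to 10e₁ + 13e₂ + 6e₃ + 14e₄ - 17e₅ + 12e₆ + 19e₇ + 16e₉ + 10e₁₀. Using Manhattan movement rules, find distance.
201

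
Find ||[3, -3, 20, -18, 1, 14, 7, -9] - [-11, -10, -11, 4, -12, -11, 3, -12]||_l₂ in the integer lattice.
50.0899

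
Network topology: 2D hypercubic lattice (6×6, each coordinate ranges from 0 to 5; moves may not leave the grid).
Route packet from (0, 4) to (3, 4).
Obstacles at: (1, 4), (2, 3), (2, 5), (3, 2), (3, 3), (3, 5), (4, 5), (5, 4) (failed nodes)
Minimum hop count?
11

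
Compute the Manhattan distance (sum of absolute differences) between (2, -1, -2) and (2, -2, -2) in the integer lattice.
1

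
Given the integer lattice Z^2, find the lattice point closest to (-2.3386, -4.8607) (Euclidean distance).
(-2, -5)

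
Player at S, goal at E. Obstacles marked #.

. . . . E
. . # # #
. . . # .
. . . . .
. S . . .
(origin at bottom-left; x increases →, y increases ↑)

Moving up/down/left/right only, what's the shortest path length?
7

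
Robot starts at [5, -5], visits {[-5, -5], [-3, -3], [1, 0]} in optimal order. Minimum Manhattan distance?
20
(one optimal route: (5, -5) → (1, 0) → (-3, -3) → (-5, -5))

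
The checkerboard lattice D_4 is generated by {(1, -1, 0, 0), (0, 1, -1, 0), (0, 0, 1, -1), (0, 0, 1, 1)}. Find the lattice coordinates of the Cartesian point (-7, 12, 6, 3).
-7b₁ + 5b₂ + 4b₃ + 7b₄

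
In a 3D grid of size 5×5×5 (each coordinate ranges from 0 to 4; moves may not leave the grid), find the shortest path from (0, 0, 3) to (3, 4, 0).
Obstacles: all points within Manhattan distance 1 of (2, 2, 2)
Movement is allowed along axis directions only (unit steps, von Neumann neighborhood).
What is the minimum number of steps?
10
(one shortest path: (0, 0, 3) → (1, 0, 3) → (2, 0, 3) → (3, 0, 3) → (3, 1, 3) → (3, 2, 3) → (3, 3, 3) → (3, 4, 3) → (3, 4, 2) → (3, 4, 1) → (3, 4, 0))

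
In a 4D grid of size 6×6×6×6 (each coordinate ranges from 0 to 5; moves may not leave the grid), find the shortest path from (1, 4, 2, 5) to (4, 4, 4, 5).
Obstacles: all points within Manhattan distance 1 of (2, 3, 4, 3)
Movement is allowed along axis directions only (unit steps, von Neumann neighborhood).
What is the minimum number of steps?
5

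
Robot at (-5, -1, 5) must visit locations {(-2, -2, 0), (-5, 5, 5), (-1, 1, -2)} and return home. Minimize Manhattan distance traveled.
36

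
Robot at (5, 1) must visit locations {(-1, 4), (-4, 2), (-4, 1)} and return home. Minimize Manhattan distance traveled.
24
(one optimal route: (5, 1) → (-1, 4) → (-4, 2) → (-4, 1) → (5, 1))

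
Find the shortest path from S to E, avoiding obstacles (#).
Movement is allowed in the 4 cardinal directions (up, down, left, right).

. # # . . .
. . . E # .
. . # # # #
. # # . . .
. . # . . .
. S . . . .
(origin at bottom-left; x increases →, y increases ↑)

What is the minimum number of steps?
8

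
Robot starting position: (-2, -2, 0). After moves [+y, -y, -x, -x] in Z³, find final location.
(-4, -2, 0)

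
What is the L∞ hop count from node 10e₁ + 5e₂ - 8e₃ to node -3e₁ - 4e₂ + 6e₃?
14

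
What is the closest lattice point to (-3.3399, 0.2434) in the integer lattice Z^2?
(-3, 0)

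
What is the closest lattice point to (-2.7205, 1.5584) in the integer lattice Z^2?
(-3, 2)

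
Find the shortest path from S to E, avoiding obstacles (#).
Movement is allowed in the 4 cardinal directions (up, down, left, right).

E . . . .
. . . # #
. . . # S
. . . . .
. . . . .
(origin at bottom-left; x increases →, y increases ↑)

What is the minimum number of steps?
8
(one shortest path: (4, 2) → (4, 1) → (3, 1) → (2, 1) → (1, 1) → (0, 1) → (0, 2) → (0, 3) → (0, 4))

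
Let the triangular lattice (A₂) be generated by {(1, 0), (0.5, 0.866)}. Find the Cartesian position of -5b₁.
(-5, 0)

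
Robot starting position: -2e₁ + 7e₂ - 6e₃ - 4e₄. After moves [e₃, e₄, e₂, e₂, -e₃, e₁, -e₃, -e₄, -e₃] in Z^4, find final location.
(-1, 9, -8, -4)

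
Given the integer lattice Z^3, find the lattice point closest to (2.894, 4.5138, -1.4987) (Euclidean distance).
(3, 5, -1)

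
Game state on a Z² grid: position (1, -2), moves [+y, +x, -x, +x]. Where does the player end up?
(2, -1)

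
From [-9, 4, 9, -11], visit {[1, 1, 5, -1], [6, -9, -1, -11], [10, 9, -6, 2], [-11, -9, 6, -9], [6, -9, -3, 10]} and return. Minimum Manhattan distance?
160
(one optimal route: (-9, 4, 9, -11) → (1, 1, 5, -1) → (10, 9, -6, 2) → (6, -9, -3, 10) → (6, -9, -1, -11) → (-11, -9, 6, -9) → (-9, 4, 9, -11))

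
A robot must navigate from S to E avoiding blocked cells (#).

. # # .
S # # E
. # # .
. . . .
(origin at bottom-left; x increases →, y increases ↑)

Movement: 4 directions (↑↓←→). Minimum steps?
7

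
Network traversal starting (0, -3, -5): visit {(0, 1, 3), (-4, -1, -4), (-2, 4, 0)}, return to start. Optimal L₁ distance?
38
(one optimal route: (0, -3, -5) → (0, 1, 3) → (-2, 4, 0) → (-4, -1, -4) → (0, -3, -5))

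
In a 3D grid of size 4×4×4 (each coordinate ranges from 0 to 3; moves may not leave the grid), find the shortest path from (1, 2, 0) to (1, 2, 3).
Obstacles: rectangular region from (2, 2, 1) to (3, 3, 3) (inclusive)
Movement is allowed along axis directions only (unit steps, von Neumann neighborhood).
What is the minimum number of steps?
3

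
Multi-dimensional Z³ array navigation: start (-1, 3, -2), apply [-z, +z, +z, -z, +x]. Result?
(0, 3, -2)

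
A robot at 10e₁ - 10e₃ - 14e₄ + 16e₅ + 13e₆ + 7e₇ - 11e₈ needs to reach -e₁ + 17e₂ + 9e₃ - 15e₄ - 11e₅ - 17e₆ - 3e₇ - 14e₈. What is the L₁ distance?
118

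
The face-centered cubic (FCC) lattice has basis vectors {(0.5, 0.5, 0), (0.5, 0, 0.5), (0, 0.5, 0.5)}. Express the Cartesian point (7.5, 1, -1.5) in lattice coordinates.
10b₁ + 5b₂ - 8b₃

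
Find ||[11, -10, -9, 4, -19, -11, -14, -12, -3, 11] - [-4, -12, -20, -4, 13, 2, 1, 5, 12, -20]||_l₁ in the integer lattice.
159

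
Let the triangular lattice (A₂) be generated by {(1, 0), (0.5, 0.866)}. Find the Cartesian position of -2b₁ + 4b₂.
(0, 3.464)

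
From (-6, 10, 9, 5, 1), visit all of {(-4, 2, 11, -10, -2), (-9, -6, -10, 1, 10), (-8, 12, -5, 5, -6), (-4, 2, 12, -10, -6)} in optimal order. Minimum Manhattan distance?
125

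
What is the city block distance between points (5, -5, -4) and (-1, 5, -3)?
17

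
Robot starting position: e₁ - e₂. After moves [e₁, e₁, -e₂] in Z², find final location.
(3, -2)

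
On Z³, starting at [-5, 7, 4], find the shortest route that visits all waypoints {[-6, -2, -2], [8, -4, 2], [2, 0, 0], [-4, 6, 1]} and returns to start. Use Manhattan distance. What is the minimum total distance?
66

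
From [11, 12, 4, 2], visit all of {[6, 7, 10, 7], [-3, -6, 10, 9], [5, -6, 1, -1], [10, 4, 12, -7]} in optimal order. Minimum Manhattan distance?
100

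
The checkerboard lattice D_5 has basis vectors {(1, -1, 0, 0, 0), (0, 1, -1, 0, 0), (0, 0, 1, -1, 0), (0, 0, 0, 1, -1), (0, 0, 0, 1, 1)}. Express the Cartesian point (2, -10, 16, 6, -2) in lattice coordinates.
2b₁ - 8b₂ + 8b₃ + 8b₄ + 6b₅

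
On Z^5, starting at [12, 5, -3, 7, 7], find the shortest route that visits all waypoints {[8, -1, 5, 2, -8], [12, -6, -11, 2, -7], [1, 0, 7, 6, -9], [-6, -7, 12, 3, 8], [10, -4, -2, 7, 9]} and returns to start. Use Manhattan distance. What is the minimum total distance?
170
(one optimal route: (12, 5, -3, 7, 7) → (12, -6, -11, 2, -7) → (8, -1, 5, 2, -8) → (1, 0, 7, 6, -9) → (-6, -7, 12, 3, 8) → (10, -4, -2, 7, 9) → (12, 5, -3, 7, 7))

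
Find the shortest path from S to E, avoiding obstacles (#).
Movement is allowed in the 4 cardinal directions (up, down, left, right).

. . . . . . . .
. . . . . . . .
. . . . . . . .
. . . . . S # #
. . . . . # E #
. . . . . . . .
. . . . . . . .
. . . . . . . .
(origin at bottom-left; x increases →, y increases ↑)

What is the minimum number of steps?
6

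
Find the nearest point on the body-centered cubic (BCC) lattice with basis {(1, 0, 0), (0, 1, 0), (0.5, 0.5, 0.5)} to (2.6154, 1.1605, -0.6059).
(2.5, 1.5, -0.5)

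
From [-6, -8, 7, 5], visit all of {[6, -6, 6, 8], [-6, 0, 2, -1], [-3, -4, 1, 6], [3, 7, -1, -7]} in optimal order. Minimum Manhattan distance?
76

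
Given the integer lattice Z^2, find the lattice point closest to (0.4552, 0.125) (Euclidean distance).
(0, 0)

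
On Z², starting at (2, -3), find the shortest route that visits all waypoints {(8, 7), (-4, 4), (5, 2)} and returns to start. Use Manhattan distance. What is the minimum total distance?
44
(one optimal route: (2, -3) → (-4, 4) → (8, 7) → (5, 2) → (2, -3))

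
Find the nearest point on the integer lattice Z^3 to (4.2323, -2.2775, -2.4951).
(4, -2, -2)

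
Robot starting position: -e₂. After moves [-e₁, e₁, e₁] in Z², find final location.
(1, -1)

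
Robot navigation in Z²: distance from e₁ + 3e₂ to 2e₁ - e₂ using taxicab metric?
5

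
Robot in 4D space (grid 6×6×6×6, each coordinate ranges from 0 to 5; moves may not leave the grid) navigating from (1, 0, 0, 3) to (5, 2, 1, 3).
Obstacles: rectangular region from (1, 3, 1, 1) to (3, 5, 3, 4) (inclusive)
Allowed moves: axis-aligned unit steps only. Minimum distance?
7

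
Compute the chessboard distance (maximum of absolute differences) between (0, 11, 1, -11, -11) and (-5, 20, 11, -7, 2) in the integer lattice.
13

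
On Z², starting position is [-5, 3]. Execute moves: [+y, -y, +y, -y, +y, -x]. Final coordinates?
(-6, 4)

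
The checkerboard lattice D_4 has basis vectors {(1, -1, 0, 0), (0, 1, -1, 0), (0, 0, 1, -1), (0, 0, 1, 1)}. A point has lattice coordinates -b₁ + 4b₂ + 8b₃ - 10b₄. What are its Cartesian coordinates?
(-1, 5, -6, -18)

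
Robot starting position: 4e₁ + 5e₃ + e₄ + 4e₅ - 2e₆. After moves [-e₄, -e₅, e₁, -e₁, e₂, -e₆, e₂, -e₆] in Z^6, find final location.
(4, 2, 5, 0, 3, -4)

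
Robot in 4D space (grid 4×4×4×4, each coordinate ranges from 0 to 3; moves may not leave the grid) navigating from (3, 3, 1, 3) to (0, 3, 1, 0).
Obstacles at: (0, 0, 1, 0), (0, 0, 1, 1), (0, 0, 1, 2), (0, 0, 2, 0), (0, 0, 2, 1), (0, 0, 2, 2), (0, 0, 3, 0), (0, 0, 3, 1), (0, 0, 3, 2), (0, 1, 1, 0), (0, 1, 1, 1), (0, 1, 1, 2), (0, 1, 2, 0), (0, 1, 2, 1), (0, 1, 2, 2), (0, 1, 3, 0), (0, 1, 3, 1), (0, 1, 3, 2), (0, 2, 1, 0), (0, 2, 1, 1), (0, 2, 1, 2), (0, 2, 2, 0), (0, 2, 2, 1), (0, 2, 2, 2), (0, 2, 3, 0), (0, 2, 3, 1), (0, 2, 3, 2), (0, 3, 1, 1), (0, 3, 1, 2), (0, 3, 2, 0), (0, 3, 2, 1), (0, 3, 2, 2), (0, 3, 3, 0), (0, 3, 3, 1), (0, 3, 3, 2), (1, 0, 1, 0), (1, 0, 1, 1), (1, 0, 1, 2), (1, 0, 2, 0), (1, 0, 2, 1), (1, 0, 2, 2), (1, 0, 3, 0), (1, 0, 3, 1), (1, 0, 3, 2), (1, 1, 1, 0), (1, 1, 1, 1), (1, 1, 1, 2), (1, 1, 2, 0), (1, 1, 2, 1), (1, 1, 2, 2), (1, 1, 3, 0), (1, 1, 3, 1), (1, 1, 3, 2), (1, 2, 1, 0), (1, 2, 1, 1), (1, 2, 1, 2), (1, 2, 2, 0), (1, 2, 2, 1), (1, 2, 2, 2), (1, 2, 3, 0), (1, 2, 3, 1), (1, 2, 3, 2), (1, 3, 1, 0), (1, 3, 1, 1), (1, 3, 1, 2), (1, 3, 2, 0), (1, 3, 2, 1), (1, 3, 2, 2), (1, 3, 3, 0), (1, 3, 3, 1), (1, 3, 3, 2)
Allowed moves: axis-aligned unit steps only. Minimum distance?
8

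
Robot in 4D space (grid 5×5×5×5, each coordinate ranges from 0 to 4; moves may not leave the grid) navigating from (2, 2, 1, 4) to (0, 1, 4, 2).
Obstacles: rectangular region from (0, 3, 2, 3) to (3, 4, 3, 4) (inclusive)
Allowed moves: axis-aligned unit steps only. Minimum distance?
8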